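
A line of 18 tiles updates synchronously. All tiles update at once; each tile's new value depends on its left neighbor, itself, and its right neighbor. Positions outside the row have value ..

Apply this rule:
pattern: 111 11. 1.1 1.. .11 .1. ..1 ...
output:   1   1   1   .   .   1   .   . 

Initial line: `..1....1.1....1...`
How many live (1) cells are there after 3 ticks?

..1....111....1...
..1.....11....1...
..1......1....1...
count of 1: 3

3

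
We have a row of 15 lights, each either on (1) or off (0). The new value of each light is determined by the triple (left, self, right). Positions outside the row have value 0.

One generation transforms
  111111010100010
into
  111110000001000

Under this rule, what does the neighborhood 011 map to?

1

At position 0 the neighborhood is 011; the next row has 1 there.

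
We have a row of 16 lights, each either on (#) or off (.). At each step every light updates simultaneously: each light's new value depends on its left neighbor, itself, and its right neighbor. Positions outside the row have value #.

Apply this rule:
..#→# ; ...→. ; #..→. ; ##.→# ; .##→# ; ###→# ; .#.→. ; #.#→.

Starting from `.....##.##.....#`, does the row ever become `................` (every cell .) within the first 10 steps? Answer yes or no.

no

....###.##....##
...####.##...###
..#####.##..####
.######.##.#####
.######.##.#####  (fixed point — unchanged through step 10)
step 10 is .######.##.#####, still not uniform .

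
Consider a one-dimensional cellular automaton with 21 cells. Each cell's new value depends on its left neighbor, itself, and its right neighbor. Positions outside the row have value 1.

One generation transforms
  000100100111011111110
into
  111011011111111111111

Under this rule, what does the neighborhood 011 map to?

At position 9 the neighborhood is 011; the next row has 1 there.

1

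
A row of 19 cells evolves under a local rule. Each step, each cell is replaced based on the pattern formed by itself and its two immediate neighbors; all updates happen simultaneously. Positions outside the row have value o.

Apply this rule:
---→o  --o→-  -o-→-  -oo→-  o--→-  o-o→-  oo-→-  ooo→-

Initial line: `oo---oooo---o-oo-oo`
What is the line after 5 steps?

---o------o--------

---o------o--------
-o---oooo---oooooo-
---o------o--------  (repeats step 1; period 2)
step 5: ---o------o--------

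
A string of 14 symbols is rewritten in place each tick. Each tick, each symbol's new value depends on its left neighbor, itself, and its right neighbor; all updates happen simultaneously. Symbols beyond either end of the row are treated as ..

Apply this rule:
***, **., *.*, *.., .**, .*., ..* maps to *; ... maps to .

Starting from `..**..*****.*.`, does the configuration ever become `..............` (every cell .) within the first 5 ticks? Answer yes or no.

.*************
**************
**************  (fixed point — unchanged through tick 5)
tick 5 is **************, still not uniform .

no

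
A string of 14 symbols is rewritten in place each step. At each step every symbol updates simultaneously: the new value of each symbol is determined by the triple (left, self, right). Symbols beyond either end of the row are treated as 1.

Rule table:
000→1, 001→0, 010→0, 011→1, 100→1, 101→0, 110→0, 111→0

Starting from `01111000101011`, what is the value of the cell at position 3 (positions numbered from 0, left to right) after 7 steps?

step 1: 01000110000010
step 2: 00110101111000
step 3: 10100001000110
step 4: 00011100110100
step 5: 11010010100010
step 6: 00001000011000
step 7: 11100111010110
position 3 holds 0

0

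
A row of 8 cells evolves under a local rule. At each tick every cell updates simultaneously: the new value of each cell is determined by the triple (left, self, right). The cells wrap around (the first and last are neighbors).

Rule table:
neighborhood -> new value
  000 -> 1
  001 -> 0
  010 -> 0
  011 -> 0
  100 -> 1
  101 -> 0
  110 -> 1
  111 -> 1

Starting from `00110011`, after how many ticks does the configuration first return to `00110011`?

10011001
11001100
01100110
00110011

4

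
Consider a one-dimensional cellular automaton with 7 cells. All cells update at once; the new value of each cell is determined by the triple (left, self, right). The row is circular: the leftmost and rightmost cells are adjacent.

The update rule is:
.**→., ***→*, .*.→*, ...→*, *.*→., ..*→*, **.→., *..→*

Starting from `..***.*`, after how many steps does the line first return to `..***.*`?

step 1: **.*..*
step 2: *..***.
step 3: ***.*..
step 4: .*..***
step 5: .***.*.
step 6: *.*..**
step 7: ..***.*

7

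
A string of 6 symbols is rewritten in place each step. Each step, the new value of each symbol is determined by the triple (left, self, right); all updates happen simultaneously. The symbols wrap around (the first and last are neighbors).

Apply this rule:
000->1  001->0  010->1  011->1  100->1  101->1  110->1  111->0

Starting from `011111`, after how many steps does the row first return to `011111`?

9

step 1: 110001
step 2: 011101
step 3: 110111
step 4: 011100
step 5: 010111
step 6: 111101
step 7: 000111
step 8: 110101
step 9: 011111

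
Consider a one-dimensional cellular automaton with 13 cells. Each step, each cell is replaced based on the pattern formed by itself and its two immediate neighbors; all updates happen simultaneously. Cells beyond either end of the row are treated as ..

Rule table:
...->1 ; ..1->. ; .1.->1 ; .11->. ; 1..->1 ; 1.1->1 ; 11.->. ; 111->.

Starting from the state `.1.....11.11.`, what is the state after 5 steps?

step 1: .11111...1..1
step 2: ......11.11.1
step 3: 11111...1..11
step 4: .....11.11...
step 5: 1111...1..111

1111...1..111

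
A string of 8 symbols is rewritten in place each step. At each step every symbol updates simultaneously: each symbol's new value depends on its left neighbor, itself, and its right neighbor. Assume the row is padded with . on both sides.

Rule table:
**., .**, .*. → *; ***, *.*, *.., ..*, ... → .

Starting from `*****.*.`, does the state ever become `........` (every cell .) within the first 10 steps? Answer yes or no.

*...*.*.
*...*.*.  (fixed point — unchanged through step 10)
step 10 is *...*.*., still not uniform .

no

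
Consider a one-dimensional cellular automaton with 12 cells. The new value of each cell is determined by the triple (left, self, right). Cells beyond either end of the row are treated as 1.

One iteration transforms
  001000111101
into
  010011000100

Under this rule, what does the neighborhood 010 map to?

0

At position 2 the neighborhood is 010; the next row has 0 there.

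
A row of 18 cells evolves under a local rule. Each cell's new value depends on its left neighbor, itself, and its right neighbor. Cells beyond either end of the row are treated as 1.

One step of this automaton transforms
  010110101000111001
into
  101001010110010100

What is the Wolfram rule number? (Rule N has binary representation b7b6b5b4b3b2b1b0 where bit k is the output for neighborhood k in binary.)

position 13: 111 → 1  (bit 7 = 1)
position 4: 110 → 0  (bit 6 = 0)
position 0: 101 → 1  (bit 5 = 1)
position 9: 100 → 1  (bit 4 = 1)
position 3: 011 → 0  (bit 3 = 0)
position 1: 010 → 0  (bit 2 = 0)
position 11: 001 → 0  (bit 1 = 0)
position 10: 000 → 1  (bit 0 = 1)
bits b7..b0 = 10110001 = 177

177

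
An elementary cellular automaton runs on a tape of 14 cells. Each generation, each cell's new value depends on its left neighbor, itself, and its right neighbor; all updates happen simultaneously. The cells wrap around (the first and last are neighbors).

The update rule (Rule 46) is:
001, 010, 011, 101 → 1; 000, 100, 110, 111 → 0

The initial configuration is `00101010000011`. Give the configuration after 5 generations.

00000001100110

01111110000110
11000000001100
10000000011001
00000000110011
00000001100110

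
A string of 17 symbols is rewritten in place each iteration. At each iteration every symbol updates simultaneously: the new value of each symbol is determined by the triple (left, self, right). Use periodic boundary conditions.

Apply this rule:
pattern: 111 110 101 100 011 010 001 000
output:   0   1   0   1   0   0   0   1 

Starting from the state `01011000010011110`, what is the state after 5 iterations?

11110011000110000

00001111001000011
11100001100111001
00111100110001100
10000110011100111
11110011000110000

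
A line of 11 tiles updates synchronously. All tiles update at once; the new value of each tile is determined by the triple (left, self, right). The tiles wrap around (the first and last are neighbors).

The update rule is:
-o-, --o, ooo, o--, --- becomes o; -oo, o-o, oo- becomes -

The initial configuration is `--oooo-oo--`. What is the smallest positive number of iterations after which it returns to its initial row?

oo-oo----oo
o----oooo-o
-oooo-oo---
o-oo----ooo
----oooo-oo
oooo-oo----
-oo----oooo
---oooo-oo-
ooo-oo----o
oo----oooo-
--oooo-oo--

11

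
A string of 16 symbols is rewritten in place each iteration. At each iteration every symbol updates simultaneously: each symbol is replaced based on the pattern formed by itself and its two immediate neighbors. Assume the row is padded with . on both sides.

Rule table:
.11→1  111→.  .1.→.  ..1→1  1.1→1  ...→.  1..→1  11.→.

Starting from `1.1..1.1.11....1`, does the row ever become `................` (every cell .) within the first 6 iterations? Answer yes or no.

no

.1.11.1.11.1..1.
1.11.1.11.1.11.1
.11.1.11.1.11.1.
11.1.11.1.11.1.1
1.1.11.1.11.1.1.
.1.11.1.11.1.1.1
iteration 6 is .1.11.1.11.1.1.1, still not uniform .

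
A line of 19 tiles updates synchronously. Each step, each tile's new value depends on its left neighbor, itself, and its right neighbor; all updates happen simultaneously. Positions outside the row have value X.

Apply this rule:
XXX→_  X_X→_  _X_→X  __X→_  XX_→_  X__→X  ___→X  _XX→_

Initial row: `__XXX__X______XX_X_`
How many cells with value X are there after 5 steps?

8

X____X_XXXXXX____X_
_XXX_X_______XXX_X_
_____XXXXXXX_____X_
XXXX________XXXX_X_
____XXXXXXX______X_
count of X: 8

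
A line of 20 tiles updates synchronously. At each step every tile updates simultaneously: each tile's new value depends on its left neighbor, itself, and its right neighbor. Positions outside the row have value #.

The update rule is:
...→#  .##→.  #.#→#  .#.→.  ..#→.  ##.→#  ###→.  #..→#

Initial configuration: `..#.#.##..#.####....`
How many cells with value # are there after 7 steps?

11

step 1: #..#.#.##..#...####.
step 2: ##..#.#.##..##....##
step 3: .##..#.#.##..####...
step 4: #.##..#.#.##....###.
step 5: ##.##..#.#.####...##
step 6: .##.##..#.#...###...
step 7: #.##.##..#.##...###.
count of #: 11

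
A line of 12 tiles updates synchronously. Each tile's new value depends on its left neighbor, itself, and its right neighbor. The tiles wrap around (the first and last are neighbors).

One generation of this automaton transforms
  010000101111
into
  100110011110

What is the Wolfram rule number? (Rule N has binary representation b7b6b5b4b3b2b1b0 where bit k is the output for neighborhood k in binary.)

position 9: 111 → 1  (bit 7 = 1)
position 11: 110 → 0  (bit 6 = 0)
position 0: 101 → 1  (bit 5 = 1)
position 2: 100 → 0  (bit 4 = 0)
position 8: 011 → 1  (bit 3 = 1)
position 1: 010 → 0  (bit 2 = 0)
position 5: 001 → 0  (bit 1 = 0)
position 3: 000 → 1  (bit 0 = 1)
bits b7..b0 = 10101001 = 169

169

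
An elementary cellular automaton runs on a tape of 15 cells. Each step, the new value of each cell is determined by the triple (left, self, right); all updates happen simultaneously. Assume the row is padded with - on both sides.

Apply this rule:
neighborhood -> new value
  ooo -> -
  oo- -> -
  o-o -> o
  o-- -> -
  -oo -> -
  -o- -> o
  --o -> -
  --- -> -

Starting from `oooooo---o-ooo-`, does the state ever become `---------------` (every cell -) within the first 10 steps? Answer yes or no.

---------oo----
---------------
all cells are - at step 2

yes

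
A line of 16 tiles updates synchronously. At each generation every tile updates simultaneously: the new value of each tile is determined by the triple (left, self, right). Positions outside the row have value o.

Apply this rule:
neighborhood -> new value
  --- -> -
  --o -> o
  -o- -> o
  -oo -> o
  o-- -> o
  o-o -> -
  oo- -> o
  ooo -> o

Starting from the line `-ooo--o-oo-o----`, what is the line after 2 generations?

-oooooo-oo-ooooo

-oooooo-oo-oo--o
-oooooo-oo-ooooo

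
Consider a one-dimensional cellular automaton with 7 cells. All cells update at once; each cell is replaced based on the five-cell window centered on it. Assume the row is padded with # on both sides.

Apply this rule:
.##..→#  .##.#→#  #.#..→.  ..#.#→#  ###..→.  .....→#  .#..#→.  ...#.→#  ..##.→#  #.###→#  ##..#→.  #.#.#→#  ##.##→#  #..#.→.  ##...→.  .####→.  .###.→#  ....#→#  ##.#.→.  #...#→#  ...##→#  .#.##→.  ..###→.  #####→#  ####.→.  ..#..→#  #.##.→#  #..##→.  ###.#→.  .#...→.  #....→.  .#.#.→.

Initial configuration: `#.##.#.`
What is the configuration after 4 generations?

.###.#.
###..#.
#....#.
...###.

...###.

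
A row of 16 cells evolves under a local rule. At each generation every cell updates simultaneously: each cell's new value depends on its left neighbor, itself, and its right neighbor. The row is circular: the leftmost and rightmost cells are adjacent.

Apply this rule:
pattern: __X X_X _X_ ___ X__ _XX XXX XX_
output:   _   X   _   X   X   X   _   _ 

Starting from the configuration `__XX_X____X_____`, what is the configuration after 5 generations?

generation 1: X_X_X_XXX__XXXXX
generation 2: _X_X_XX__X_X____
generation 3: __X_XX_X__X_XXXX
generation 4: X__XX_X_X__XX___
generation 5: _X_X_X_X_X_X_XX_

_X_X_X_X_X_X_XX_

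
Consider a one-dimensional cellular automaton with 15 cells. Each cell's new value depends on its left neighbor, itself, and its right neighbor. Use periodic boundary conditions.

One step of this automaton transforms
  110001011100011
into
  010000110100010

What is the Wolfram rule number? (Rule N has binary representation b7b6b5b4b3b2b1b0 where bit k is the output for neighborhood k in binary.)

position 0: 111 → 0  (bit 7 = 0)
position 1: 110 → 1  (bit 6 = 1)
position 6: 101 → 1  (bit 5 = 1)
position 2: 100 → 0  (bit 4 = 0)
position 7: 011 → 1  (bit 3 = 1)
position 5: 010 → 0  (bit 2 = 0)
position 4: 001 → 0  (bit 1 = 0)
position 3: 000 → 0  (bit 0 = 0)
bits b7..b0 = 01101000 = 104

104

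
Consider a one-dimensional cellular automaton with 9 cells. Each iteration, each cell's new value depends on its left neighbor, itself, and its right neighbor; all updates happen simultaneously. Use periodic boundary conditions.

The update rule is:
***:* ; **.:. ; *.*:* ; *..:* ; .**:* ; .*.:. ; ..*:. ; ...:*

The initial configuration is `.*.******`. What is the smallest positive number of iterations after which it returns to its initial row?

iteration 1: *.******.
iteration 2: .******.*
iteration 3: ******.*.
iteration 4: *****.*.*
iteration 5: ****.*.**
iteration 6: ***.*.***
iteration 7: **.*.****
iteration 8: *.*.*****
iteration 9: .*.******

9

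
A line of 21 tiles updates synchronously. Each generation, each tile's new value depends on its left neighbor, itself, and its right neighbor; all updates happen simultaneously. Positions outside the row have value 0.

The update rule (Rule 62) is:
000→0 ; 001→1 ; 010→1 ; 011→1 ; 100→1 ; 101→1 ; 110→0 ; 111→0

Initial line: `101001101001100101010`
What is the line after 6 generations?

100001101001101111000

111111011111011111111
100000110000110000000
110001101001101000000
101011011111011100000
111110110000110010000
100001101001101111000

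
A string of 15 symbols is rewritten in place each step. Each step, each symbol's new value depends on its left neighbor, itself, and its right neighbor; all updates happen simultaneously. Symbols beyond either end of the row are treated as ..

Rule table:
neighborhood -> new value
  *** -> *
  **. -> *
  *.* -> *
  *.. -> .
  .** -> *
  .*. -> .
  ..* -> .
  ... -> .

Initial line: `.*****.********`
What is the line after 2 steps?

.**************
.**************

.**************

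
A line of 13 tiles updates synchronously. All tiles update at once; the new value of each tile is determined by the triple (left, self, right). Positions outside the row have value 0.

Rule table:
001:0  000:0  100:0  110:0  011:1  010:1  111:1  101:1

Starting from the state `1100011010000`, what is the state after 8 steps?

step 1: 1000010110000
step 2: 1000011100000
step 3: 1000011000000
step 4: 1000010000000
step 5: 1000010000000  (fixed point — unchanged through step 8)

1000010000000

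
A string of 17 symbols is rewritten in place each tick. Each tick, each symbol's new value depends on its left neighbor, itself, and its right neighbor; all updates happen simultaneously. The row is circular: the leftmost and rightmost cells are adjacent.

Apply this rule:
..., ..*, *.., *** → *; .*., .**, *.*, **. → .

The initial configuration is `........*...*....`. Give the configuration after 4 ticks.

*****...*...*...*

tick 1: ********.***.****
tick 2: *******...*...***
tick 3: ******.***.***.**
tick 4: *****...*...*...*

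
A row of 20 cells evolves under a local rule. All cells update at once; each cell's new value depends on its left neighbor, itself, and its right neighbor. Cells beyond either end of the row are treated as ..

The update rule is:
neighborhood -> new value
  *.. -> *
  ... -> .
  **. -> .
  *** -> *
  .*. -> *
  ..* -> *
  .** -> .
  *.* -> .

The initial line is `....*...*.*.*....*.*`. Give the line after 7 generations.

...***.**.*.**..**.*
..*.*.....*...**...*
.**.**...***.*..*.**
*.....*.*.*..****...
**...**.*.***.**.*..
..*.*...*..*.....**.
.**.**.******...*..*

.**.**.******...*..*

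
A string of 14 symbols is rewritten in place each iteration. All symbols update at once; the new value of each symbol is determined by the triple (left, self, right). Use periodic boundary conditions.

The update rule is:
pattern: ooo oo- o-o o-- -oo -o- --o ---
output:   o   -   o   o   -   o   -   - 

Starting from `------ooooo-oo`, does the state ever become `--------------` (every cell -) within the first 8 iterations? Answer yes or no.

no

iteration 1: o------ooo-o--
iteration 2: oo------o-ooo-
iteration 3: --o-----oo-o-o
iteration 4: o-oo------oooo
iteration 5: -o--o------ooo
iteration 6: ooo-oo------o-
iteration 7: -o-o--o-----oo
iteration 8: ooooo-oo------
iteration 8 is ooooo-oo------, still not uniform -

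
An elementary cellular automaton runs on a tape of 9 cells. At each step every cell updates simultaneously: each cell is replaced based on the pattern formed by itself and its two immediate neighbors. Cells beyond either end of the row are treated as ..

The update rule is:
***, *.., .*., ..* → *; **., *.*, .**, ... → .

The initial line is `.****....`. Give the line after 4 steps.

..*******

*.**.*...
*....**..
**..*..*.
..*******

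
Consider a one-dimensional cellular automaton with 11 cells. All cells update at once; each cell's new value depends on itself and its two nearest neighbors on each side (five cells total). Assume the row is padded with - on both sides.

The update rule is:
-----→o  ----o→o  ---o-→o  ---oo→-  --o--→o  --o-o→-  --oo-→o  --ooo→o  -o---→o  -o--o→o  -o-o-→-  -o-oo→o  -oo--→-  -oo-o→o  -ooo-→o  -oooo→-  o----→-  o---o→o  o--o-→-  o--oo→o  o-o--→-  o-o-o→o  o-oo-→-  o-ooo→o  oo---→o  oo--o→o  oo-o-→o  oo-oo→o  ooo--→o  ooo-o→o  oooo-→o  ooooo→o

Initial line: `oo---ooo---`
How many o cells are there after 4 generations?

generation 1: o-oo-oooo-o
generation 2: -o-ooo-ooo-
generation 3: o-ooooooooo
generation 4: -oo-ooooooo
count of o: 9

9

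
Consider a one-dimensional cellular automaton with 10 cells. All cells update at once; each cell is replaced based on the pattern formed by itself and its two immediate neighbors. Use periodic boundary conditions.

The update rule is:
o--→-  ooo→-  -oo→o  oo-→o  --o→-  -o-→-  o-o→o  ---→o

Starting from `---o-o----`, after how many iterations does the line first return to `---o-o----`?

6

oo--o--ooo
-o-----o--
---ooo---o
-o-o-o-o--
--o-o-o--o
---o-o----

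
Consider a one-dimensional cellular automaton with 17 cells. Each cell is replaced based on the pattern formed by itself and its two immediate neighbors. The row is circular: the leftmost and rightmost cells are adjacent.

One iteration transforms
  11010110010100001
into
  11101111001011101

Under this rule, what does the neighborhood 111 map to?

At position 0 the neighborhood is 111; the next row has 1 there.

1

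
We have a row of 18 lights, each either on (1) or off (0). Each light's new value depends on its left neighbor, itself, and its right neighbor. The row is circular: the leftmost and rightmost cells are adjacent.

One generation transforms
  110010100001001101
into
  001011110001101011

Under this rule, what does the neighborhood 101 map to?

1

At position 5 the neighborhood is 101; the next row has 1 there.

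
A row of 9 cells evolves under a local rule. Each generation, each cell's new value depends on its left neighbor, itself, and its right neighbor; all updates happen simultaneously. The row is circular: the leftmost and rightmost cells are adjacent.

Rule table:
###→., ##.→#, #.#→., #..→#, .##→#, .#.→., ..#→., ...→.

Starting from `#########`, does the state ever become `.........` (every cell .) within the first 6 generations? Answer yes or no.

generation 1: .........
all cells are . at generation 1

yes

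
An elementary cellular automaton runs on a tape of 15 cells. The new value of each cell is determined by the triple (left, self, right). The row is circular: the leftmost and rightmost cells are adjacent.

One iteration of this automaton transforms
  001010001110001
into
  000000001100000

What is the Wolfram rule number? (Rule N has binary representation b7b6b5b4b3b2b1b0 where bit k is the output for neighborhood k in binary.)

position 9: 111 → 1  (bit 7 = 1)
position 10: 110 → 0  (bit 6 = 0)
position 3: 101 → 0  (bit 5 = 0)
position 0: 100 → 0  (bit 4 = 0)
position 8: 011 → 1  (bit 3 = 1)
position 2: 010 → 0  (bit 2 = 0)
position 1: 001 → 0  (bit 1 = 0)
position 6: 000 → 0  (bit 0 = 0)
bits b7..b0 = 10001000 = 136

136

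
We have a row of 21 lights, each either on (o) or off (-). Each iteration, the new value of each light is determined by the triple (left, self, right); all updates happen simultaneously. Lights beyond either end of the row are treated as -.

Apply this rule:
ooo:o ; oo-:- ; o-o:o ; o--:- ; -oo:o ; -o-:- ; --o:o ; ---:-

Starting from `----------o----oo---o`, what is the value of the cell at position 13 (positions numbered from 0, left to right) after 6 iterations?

-

iteration 1: ---------o----oo---o-
iteration 2: --------o----oo---o--
iteration 3: -------o----oo---o---
iteration 4: ------o----oo---o----
iteration 5: -----o----oo---o-----
iteration 6: ----o----oo---o------
position 13 holds -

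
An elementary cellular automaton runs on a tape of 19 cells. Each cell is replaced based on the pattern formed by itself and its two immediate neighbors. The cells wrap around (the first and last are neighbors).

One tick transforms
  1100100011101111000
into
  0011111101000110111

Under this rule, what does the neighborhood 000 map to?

At position 6 the neighborhood is 000; the next row has 1 there.

1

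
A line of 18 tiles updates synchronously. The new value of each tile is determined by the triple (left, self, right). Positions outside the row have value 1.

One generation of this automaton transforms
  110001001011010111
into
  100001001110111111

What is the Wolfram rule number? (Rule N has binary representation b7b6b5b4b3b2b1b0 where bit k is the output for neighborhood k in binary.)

position 0: 111 → 1  (bit 7 = 1)
position 1: 110 → 0  (bit 6 = 0)
position 9: 101 → 1  (bit 5 = 1)
position 2: 100 → 0  (bit 4 = 0)
position 10: 011 → 1  (bit 3 = 1)
position 5: 010 → 1  (bit 2 = 1)
position 4: 001 → 0  (bit 1 = 0)
position 3: 000 → 0  (bit 0 = 0)
bits b7..b0 = 10101100 = 172

172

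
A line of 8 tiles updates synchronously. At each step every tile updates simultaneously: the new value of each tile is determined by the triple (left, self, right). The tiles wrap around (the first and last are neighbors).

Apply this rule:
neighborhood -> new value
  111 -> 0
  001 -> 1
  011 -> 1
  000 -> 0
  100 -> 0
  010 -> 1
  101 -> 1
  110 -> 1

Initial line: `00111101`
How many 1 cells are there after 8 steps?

step 1: 01100111
step 2: 11101101
step 3: 00111111
step 4: 01100001
step 5: 11100011
step 6: 00100110
step 7: 01101110
step 8: 11111010
count of 1: 6

6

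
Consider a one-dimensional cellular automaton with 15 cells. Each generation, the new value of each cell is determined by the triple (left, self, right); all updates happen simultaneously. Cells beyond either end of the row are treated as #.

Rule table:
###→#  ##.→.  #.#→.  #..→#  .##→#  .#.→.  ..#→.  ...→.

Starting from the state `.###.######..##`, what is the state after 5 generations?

generation 1: .##..#####.#.##
generation 2: .#.#.####....##
generation 3: .....###.#...##
generation 4: #....##...#..##
generation 5: .#...#.#...#.##

.#...#.#...#.##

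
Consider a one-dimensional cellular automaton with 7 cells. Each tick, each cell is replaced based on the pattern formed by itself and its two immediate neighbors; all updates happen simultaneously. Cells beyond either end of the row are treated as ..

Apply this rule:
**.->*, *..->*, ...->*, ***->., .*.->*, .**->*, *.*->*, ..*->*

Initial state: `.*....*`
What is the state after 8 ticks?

*.....*

tick 1: *******
tick 2: *.....*
tick 3: *******  (repeats tick 1; period 2)
tick 8: *.....*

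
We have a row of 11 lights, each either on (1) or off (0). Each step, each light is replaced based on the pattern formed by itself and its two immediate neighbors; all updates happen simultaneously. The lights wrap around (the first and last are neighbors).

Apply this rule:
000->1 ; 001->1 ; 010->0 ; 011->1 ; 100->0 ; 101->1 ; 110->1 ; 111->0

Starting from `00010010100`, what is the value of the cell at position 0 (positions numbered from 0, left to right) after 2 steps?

11100101001
00101010011
position 0 holds 0

0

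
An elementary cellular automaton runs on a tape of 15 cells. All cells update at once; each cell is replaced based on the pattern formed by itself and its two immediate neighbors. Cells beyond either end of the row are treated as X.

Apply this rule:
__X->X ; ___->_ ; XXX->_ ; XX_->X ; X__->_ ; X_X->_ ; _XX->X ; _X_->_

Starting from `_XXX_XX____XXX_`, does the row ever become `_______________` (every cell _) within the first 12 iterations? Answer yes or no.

_X_X_XX___XX_X_
_____XX__XXX___
____XXX_XX_X__X
___XX_X_XX___XX
__XXX___XX__XX_
_XX_X__XXX_XXX_
_XX___XX_X_X_X_
_XX__XXX_______
_XX_XX_X______X
_XX_XX_______XX
_XX_XX______XX_
_XX_XX_____XXX_
iteration 12 is _XX_XX_____XXX_, still not uniform _

no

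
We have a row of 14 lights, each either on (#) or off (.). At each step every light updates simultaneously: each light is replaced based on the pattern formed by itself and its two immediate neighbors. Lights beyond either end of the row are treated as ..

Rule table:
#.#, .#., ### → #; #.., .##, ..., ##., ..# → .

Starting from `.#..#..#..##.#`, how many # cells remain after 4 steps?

.#..#..#....##
.#..#..#......
.#..#..#......  (fixed point — unchanged through step 4)
count of #: 3

3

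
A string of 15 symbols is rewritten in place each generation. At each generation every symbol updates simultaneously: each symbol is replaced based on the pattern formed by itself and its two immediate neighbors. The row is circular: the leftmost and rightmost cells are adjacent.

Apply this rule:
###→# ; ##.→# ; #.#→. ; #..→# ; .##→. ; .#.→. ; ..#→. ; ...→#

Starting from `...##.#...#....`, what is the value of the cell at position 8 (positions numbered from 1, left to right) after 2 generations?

.

##..#..##..####
###..#..##..###
position 8 holds .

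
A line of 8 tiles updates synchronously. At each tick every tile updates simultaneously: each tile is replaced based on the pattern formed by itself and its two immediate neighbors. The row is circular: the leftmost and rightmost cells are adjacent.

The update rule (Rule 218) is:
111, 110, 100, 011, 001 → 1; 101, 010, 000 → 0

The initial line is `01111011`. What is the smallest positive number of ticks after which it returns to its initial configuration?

01111011

1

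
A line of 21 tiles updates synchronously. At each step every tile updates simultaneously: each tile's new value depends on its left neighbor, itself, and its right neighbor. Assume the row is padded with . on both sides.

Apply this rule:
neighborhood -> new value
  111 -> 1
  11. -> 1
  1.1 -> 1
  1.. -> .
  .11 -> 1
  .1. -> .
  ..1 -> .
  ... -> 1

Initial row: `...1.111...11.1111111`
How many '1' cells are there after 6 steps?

step 1: 11..1111.1.1111111111
step 2: 11..11111.11111111111
step 3: 11..11111111111111111
step 4: 11..11111111111111111  (fixed point — unchanged through step 6)
count of 1: 19

19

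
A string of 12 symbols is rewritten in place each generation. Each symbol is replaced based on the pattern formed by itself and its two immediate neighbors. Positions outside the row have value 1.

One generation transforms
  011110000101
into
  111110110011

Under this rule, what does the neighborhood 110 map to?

At position 4 the neighborhood is 110; the next row has 1 there.

1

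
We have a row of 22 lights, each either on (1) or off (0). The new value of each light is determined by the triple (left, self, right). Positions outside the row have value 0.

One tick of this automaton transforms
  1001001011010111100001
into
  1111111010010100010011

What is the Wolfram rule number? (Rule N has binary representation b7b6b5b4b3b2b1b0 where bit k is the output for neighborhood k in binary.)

30

position 14: 111 → 0  (bit 7 = 0)
position 9: 110 → 0  (bit 6 = 0)
position 7: 101 → 0  (bit 5 = 0)
position 1: 100 → 1  (bit 4 = 1)
position 8: 011 → 1  (bit 3 = 1)
position 0: 010 → 1  (bit 2 = 1)
position 2: 001 → 1  (bit 1 = 1)
position 18: 000 → 0  (bit 0 = 0)
bits b7..b0 = 00011110 = 30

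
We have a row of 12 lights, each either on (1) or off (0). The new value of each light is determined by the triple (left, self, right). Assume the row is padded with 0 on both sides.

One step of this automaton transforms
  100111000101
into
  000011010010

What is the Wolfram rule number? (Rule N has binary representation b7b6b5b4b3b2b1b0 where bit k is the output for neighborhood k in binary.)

225

position 4: 111 → 1  (bit 7 = 1)
position 5: 110 → 1  (bit 6 = 1)
position 10: 101 → 1  (bit 5 = 1)
position 1: 100 → 0  (bit 4 = 0)
position 3: 011 → 0  (bit 3 = 0)
position 0: 010 → 0  (bit 2 = 0)
position 2: 001 → 0  (bit 1 = 0)
position 7: 000 → 1  (bit 0 = 1)
bits b7..b0 = 11100001 = 225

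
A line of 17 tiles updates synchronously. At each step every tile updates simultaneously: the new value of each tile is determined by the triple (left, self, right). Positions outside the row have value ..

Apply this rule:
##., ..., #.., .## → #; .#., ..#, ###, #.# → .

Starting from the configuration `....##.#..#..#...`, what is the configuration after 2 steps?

#.#.###..#..#.#.#

###.##..#..#..###
#.#.###..#..#.#.#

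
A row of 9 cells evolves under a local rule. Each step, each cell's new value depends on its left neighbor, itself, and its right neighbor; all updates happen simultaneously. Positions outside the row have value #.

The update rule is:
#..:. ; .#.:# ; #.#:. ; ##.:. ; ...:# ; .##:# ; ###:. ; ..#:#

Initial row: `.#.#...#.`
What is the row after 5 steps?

.#.#.###.
.#.#.#...
.#.#.#.##
.#.#.#.#.
.#.#.#.#.

.#.#.#.#.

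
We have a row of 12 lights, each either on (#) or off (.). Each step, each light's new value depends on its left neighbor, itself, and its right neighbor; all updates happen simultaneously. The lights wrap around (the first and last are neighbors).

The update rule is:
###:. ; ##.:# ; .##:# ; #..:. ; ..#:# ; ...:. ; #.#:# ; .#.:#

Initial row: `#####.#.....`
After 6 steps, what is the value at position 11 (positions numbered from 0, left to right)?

.

step 1: #...###....#
step 2: #..##.#...##
step 3: #.#####..##.
step 4: ###...#.####
step 5: ..#..####...
step 6: .##.##..#...
position 11 holds .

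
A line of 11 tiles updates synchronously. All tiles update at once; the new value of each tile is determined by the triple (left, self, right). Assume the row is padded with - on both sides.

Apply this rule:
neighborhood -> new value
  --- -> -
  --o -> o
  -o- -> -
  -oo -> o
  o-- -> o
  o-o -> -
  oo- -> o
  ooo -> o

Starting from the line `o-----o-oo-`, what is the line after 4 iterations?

-----oooooo

-o---o--ooo
o-o-o-ooooo
------ooooo
-----oooooo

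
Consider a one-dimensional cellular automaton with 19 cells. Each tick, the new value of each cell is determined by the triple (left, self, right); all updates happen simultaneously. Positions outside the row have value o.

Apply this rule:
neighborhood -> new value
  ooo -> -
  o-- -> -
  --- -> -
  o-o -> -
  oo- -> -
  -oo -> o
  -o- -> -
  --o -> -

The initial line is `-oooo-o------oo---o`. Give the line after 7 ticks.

------------------o

-o-----------o----o
------------------o
------------------o  (fixed point — unchanged through tick 7)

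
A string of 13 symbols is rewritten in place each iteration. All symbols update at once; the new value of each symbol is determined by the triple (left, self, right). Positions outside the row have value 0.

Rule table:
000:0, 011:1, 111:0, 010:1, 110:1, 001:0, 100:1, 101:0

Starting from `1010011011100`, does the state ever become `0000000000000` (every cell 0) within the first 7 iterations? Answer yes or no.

1011011010110
1011011010111
1011011010101
1011011010101  (fixed point — unchanged through iteration 7)
iteration 7 is 1011011010101, still not uniform 0

no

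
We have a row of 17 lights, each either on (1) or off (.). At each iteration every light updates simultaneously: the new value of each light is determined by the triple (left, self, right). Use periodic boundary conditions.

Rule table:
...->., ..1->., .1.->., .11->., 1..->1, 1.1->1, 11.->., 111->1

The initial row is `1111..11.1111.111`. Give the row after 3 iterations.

1.1.1.1...1..1.1.

111.1...1.11.1.11
11.1.1...1..1.1.1
1.1.1.1...1..1.1.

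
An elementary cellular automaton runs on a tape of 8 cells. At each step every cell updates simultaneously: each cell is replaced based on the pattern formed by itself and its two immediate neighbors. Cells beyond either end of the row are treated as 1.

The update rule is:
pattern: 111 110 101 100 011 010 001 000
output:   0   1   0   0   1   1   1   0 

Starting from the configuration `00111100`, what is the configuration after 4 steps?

01101101

step 1: 01100101
step 2: 01101101
step 3: 01101101  (fixed point — unchanged through step 4)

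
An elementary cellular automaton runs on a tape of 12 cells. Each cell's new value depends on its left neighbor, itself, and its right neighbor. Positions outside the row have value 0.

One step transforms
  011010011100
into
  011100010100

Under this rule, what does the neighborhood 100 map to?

0

At position 5 the neighborhood is 100; the next row has 0 there.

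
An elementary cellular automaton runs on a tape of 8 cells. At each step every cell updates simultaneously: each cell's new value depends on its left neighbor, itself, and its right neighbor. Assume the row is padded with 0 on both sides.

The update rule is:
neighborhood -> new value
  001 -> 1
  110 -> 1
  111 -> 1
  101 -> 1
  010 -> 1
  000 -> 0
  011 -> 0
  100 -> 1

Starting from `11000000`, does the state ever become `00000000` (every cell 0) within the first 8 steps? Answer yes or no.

no

01100000
10110000
11011000
01101100
10110110
11011011
01101101
10110111
step 8 is 10110111, still not uniform 0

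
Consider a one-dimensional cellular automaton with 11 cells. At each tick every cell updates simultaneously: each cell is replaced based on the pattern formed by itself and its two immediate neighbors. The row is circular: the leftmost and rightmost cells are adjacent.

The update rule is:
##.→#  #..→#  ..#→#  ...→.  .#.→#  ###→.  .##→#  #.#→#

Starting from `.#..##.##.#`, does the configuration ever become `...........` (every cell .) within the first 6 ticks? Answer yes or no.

yes

###########
...........
all cells are . at tick 2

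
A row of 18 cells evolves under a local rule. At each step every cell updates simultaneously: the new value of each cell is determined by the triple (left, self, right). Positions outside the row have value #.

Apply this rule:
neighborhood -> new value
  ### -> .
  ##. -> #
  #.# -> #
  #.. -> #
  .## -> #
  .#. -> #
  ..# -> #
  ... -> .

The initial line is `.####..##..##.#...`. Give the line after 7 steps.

######..####..####

step 1: ##..############.#
step 2: .####..........###
step 3: ##..##........##..
step 4: .######......#####
step 5: ##....##....##....
step 6: .##..####..####..#
step 7: ######..####..####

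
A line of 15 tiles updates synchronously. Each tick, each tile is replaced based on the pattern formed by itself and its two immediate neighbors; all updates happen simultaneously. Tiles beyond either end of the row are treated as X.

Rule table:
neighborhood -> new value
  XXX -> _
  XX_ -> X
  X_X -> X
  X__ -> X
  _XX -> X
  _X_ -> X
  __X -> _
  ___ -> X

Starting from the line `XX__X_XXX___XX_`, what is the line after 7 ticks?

XXXXX_X_XXX__XX

_XX_XXX_XXX_XXX
XXXXX_XXX_XXX__
____XXX_XXX_XX_
XXX_X_XXX_XXXXX
__XXXXX_XXX____
X_X___XXX_XXXX_
XXXXX_X_XXX__XX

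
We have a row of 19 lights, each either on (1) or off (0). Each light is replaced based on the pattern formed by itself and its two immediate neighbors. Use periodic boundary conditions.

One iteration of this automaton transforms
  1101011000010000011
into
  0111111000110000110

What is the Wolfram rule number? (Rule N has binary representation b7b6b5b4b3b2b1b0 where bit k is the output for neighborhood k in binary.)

110

position 0: 111 → 0  (bit 7 = 0)
position 1: 110 → 1  (bit 6 = 1)
position 2: 101 → 1  (bit 5 = 1)
position 7: 100 → 0  (bit 4 = 0)
position 5: 011 → 1  (bit 3 = 1)
position 3: 010 → 1  (bit 2 = 1)
position 10: 001 → 1  (bit 1 = 1)
position 8: 000 → 0  (bit 0 = 0)
bits b7..b0 = 01101110 = 110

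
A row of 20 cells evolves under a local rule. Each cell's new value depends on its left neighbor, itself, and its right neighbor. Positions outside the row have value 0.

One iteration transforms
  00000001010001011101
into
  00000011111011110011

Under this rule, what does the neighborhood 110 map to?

0

At position 17 the neighborhood is 110; the next row has 0 there.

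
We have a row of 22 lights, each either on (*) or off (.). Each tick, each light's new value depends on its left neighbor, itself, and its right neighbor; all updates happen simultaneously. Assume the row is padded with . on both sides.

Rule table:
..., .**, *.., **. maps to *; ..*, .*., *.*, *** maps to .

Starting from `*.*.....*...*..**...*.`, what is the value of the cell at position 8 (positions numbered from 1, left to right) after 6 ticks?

...****..**..*.****..*
**.*..**.***...*..**..
**..*.**.*.***..*.****
***...**...*.**...*..*
*.***.****...****..*..
..*.*.*..***.*..**..**
position 8 holds .

.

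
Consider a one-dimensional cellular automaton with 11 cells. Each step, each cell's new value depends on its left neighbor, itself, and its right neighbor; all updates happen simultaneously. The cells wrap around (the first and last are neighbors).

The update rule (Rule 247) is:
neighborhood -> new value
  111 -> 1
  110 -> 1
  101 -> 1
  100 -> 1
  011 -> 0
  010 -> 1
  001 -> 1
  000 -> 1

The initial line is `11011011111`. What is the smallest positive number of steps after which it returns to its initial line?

11

step 1: 11101101111
step 2: 11110110111
step 3: 11111011011
step 4: 11111101101
step 5: 11111110110
step 6: 01111111011
step 7: 10111111101
step 8: 11011111110
step 9: 01101111111
step 10: 10110111111
step 11: 11011011111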